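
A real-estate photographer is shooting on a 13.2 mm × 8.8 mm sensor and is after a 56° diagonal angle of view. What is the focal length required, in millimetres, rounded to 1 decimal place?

Sensor diagonal = √(13.2² + 8.8²) = √251.6800 ≈ 15.8644 mm.
From α = 2·arctan(d/2f) we get f = d / (2·tan(α/2)).
With d = 15.8644 mm and α/2 = 28°, tan(α/2) ≈ 0.53171, so f ≈ 15.8644 / 1.06342 ≈ 14.9183 mm.

14.9 mm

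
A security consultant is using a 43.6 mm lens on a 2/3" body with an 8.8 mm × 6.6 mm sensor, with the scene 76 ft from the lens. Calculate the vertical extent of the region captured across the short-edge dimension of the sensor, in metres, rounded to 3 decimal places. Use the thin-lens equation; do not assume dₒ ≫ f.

dₒ: 76 ft × 304.8 mm/ft = 23164.80 mm.
Similar triangles through the lens centre give W/dₒ = h/dᵢ; with 1/f = 1/dₒ + 1/dᵢ this gives W = h·(dₒ − f)/f.
W = 6.6 mm × (23164.8 − 43.6) / 43.6 = 6.6 × 530.3027 ≈ 3499.998 mm = 3.5 m.

3.500 m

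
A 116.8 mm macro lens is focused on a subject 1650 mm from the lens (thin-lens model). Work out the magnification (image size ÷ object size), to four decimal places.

0.0762×

Thin lens: 1/f = 1/dₒ + 1/dᵢ → 1/dᵢ = 1/116.8 − 1/1650 = 0.0079556 mm⁻¹, so dᵢ ≈ 125.6979 mm.
Magnification m = dᵢ/dₒ = 125.6979/1650 ≈ 0.07618.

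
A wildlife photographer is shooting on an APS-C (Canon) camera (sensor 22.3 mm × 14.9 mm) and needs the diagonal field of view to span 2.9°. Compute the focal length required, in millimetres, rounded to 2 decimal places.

Sensor diagonal = √(22.3² + 14.9²) = √719.3000 ≈ 26.8198 mm.
From α = 2·arctan(d/2f) we get f = d / (2·tan(α/2)).
With d = 26.8198 mm and α/2 = 1.45°, tan(α/2) ≈ 0.02531, so f ≈ 26.8198 / 0.05063 ≈ 529.7695 mm.

529.77 mm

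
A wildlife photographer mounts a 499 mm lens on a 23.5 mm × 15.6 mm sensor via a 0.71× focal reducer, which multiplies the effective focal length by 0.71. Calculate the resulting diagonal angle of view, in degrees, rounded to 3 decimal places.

4.559°

Effective focal length f = 499 × 0.71 = 354.29 mm.
Sensor diagonal = √(23.5² + 15.6²) = √795.6100 ≈ 28.2066 mm.
α = 2·arctan(28.207 / (2 × 354.29)) = 2·arctan(0.03981) ≈ 4.5592°.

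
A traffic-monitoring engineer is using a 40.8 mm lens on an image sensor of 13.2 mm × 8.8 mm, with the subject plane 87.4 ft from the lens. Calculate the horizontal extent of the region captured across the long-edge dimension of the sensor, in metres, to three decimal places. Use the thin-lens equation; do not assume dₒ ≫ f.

dₒ: 87.4 ft × 304.8 mm/ft = 26639.52 mm.
Similar triangles through the lens centre give W/dₒ = w/dᵢ; with 1/f = 1/dₒ + 1/dᵢ this gives W = w·(dₒ − f)/f.
W = 13.2 mm × (26639.5 − 40.8) / 40.8 = 13.2 × 651.9294 ≈ 8605.468 mm = 8.60547 m.

8.605 m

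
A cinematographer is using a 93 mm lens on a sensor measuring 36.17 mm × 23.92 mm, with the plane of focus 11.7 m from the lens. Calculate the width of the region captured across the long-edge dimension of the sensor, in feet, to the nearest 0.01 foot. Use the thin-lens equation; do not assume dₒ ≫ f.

14.81 ft

dₒ: 11.7 m = 11700 mm.
Similar triangles through the lens centre give W/dₒ = w/dᵢ; with 1/f = 1/dₒ + 1/dᵢ this gives W = w·(dₒ − f)/f.
W = 36.17 mm × (11700 − 93) / 93 = 36.17 × 124.8065 ≈ 4514.249 mm = 4514.249/304.8 ft = 14.8105 ft.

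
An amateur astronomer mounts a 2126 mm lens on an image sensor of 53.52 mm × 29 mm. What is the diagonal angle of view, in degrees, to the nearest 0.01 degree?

Sensor diagonal = √(53.52² + 29²) = √3705.3904 ≈ 60.8719 mm.
Angle of view α = 2·arctan(d/2f) with d = 60.8719 mm and f = 2126 mm.
d/2f = 0.01432; arctan(0.01432) ≈ 0.8202°, so α ≈ 1.6404°.

1.64°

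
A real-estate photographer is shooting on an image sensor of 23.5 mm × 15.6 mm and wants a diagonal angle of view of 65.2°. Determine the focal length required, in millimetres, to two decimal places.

22.05 mm

Sensor diagonal = √(23.5² + 15.6²) = √795.6100 ≈ 28.2066 mm.
From α = 2·arctan(d/2f) we get f = d / (2·tan(α/2)).
With d = 28.2066 mm and α/2 = 32.6°, tan(α/2) ≈ 0.63953, so f ≈ 28.2066 / 1.27905 ≈ 22.0527 mm.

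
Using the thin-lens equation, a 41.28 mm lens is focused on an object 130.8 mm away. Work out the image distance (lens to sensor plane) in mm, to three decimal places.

1/dᵢ = 1/f − 1/dₒ = 1/41.28 − 1/130.8 = 0.0165795 mm⁻¹.
dᵢ = 1/0.0165795 ≈ 60.3153 mm.

60.315 mm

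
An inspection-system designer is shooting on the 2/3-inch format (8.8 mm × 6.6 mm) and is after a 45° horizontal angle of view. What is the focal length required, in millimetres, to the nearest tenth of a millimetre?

10.6 mm

From α = 2·arctan(w/2f) we get f = w / (2·tan(α/2)).
With w = 8.8 mm and α/2 = 22.5°, tan(α/2) ≈ 0.41421, so f ≈ 8.8 / 0.82843 ≈ 10.6225 mm.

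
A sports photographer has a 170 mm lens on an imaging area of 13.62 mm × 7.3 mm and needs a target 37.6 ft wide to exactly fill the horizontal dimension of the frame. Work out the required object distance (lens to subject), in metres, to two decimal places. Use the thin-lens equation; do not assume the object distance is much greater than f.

143.22 m

W: 37.6 ft × 304.8 mm/ft = 11460.48 mm.
Magnification m = w/W = dᵢ/dₒ; combined with 1/f = 1/dₒ + 1/dᵢ this gives dₒ = f·(1 + W/w).
dₒ = 170 mm × (1 + 11460.5/13.62) = 170 × 842.4449 ≈ 143215.634 mm = 143.216 m.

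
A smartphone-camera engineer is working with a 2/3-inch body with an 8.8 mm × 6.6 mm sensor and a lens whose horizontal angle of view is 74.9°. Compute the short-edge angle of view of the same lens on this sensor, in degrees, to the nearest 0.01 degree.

From the horizontal AOV: f = 8.8 / (2·tan(37.45°)) = 8.8 / 1.53188 ≈ 5.7446 mm.
Short-edge AOV = 2·arctan(6.6 / (2 × 5.7446)) = 2·arctan(0.57446) ≈ 59.7510°.

59.75°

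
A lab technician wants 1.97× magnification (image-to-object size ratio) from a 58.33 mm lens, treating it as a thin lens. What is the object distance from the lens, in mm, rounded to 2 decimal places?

87.94 mm

With m = dᵢ/dₒ and 1/f = 1/dₒ + 1/dᵢ, substituting dᵢ = m·dₒ gives 1/f = (1 + 1/m)/dₒ, hence dₒ = f·(1 + 1/m).
dₒ = 58.33 × (1 + 1/1.97) = 58.33 × 1.50761 ≈ 87.939 mm.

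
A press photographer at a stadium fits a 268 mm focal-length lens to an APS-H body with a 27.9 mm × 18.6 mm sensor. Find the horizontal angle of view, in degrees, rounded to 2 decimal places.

5.96°

Angle of view α = 2·arctan(w/2f) with w = 27.9 mm and f = 268 mm.
w/2f = 0.05205; arctan(0.05205) ≈ 2.9797°, so α ≈ 5.9594°.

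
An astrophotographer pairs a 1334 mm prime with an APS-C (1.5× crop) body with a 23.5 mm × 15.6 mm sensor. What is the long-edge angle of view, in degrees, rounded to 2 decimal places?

1.01°

Angle of view α = 2·arctan(w/2f) with w = 23.5 mm and f = 1334 mm.
w/2f = 0.00881; arctan(0.00881) ≈ 0.5047°, so α ≈ 1.0093°.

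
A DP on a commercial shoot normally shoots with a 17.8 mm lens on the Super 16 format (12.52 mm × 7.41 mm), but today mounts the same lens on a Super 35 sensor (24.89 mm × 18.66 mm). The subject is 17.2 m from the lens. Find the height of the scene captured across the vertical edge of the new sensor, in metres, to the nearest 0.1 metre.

18.0 m

The focal length stays 17.8 mm; the relevant sensor dimension is now h = 18.66 mm. Object distance dₒ = 17.2 m = 17200 mm.
Thin-lens field height W = h·(dₒ − f)/f = 18.66 × (17200 − 17.8)/17.8 ≈ 18012.351 mm = 18.0124 m.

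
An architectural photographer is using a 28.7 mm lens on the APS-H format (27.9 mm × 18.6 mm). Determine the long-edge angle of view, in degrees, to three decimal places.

51.845°

Angle of view α = 2·arctan(w/2f) with w = 27.9 mm and f = 28.7 mm.
w/2f = 0.48606; arctan(0.48606) ≈ 25.9227°, so α ≈ 51.8453°.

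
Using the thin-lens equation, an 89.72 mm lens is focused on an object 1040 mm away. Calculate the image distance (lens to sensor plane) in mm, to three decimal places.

1/dᵢ = 1/f − 1/dₒ = 1/89.72 − 1/1040 = 0.0101842 mm⁻¹.
dᵢ = 1/0.0101842 ≈ 98.1908 mm.

98.191 mm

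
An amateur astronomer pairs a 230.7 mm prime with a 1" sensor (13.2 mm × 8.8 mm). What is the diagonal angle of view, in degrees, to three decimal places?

3.938°

Sensor diagonal = √(13.2² + 8.8²) = √251.6800 ≈ 15.8644 mm.
Angle of view α = 2·arctan(d/2f) with d = 15.8644 mm and f = 230.7 mm.
d/2f = 0.03438; arctan(0.03438) ≈ 1.9692°, so α ≈ 3.9385°.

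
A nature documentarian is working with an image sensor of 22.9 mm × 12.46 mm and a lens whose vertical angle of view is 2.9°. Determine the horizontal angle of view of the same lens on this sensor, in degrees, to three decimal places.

From the vertical AOV: f = 12.46 / (2·tan(1.45°)) = 12.46 / 0.05063 ≈ 246.1217 mm.
Horizontal AOV = 2·arctan(22.9 / (2 × 246.1217)) = 2·arctan(0.04652) ≈ 5.3272°.

5.327°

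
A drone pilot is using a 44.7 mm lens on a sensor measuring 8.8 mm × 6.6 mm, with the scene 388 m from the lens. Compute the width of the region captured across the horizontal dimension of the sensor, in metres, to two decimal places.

dₒ: 388 m = 388000 mm.
Similar triangles through the lens centre give W/dₒ = w/dᵢ; with 1/f = 1/dₒ + 1/dᵢ this gives W = w·(dₒ − f)/f.
W = 8.8 mm × (388000 − 44.7) / 44.7 = 8.8 × 8679.0895 ≈ 76375.987 mm = 76.376 m.

76.38 m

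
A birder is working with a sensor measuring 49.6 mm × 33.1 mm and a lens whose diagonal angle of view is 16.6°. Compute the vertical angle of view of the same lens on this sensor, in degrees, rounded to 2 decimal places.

Sensor diagonal = √(49.6² + 33.1²) = √3555.7700 ≈ 59.6303 mm.
From the diagonal AOV: f = 59.6303 / (2·tan(8.3°)) = 59.6303 / 0.29177 ≈ 204.3753 mm.
Vertical AOV = 2·arctan(33.1 / (2 × 204.3753)) = 2·arctan(0.08098) ≈ 9.2592°.

9.26°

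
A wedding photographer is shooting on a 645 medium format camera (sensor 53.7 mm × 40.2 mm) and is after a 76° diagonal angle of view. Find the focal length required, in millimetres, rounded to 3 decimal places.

Sensor diagonal = √(53.7² + 40.2²) = √4499.7300 ≈ 67.0800 mm.
From α = 2·arctan(d/2f) we get f = d / (2·tan(α/2)).
With d = 67.0800 mm and α/2 = 38°, tan(α/2) ≈ 0.78129, so f ≈ 67.0800 / 1.56257 ≈ 42.9293 mm.

42.929 mm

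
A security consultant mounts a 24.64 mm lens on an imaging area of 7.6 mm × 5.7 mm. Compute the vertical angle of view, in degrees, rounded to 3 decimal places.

13.196°

Angle of view α = 2·arctan(h/2f) with h = 5.7 mm and f = 24.64 mm.
h/2f = 0.11567; arctan(0.11567) ≈ 6.5978°, so α ≈ 13.1957°.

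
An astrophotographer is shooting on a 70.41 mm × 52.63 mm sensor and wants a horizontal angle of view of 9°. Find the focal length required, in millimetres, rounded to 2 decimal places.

447.32 mm

From α = 2·arctan(w/2f) we get f = w / (2·tan(α/2)).
With w = 70.41 mm and α/2 = 4.5°, tan(α/2) ≈ 0.07870, so f ≈ 70.41 / 0.15740 ≈ 447.3219 mm.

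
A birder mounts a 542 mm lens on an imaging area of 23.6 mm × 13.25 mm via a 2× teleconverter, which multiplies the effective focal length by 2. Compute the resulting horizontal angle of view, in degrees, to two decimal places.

1.25°

Effective focal length f = 542 × 2 = 1084 mm.
α = 2·arctan(23.6 / (2 × 1084)) = 2·arctan(0.01089) ≈ 1.2473°.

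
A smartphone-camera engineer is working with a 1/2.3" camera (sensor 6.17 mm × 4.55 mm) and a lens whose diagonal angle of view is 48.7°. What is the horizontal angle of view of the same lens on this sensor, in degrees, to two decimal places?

40.03°

Sensor diagonal = √(6.17² + 4.55²) = √58.7714 ≈ 7.6663 mm.
From the diagonal AOV: f = 7.6663 / (2·tan(24.35°)) = 7.6663 / 0.90514 ≈ 8.4697 mm.
Horizontal AOV = 2·arctan(6.17 / (2 × 8.4697)) = 2·arctan(0.36424) ≈ 40.0272°.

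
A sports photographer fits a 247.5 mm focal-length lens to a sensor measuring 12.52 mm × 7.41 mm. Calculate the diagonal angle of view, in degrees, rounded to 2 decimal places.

3.37°

Sensor diagonal = √(12.52² + 7.41²) = √211.6585 ≈ 14.5485 mm.
Angle of view α = 2·arctan(d/2f) with d = 14.5485 mm and f = 247.5 mm.
d/2f = 0.02939; arctan(0.02939) ≈ 1.6835°, so α ≈ 3.3670°.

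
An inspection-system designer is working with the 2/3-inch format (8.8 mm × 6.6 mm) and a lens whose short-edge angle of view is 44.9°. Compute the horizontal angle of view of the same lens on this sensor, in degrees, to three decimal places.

57.703°

From the short-edge AOV: f = 6.6 / (2·tan(22.45°)) = 6.6 / 0.82638 ≈ 7.9866 mm.
Horizontal AOV = 2·arctan(8.8 / (2 × 7.9866)) = 2·arctan(0.55092) ≈ 57.7027°.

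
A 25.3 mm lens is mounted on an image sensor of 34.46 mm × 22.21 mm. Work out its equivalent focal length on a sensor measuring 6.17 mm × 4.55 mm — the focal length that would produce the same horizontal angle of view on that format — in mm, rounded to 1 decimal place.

Equal angle of view means equal width/f ratio, so f₂ = f₁ · (width₂/width₁) = 25.3 × 6.17/34.46.
f₂ = 25.3 × 0.17905 ≈ 4.530 mm.

4.5 mm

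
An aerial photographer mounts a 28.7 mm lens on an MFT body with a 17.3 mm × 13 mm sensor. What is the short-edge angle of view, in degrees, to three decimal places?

Angle of view α = 2·arctan(h/2f) with h = 13 mm and f = 28.7 mm.
h/2f = 0.22648; arctan(0.22648) ≈ 12.7611°, so α ≈ 25.5222°.

25.522°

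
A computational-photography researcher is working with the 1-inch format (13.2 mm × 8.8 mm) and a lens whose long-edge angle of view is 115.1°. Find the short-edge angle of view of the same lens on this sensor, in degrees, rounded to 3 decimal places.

From the long-edge AOV: f = 13.2 / (2·tan(57.55°)) = 13.2 / 3.14543 ≈ 4.1966 mm.
Short-edge AOV = 2·arctan(8.8 / (2 × 4.1966)) = 2·arctan(1.04848) ≈ 92.7112°.

92.711°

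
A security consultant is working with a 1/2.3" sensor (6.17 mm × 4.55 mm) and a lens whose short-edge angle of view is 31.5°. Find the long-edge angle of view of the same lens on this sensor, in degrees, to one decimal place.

From the short-edge AOV: f = 4.55 / (2·tan(15.75°)) = 4.55 / 0.56406 ≈ 8.0665 mm.
Long-edge AOV = 2·arctan(6.17 / (2 × 8.0665)) = 2·arctan(0.38244) ≈ 41.8581°.

41.9°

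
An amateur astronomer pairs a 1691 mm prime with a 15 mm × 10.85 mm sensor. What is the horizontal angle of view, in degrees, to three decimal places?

0.508°

Angle of view α = 2·arctan(w/2f) with w = 15 mm and f = 1691 mm.
w/2f = 0.00444; arctan(0.00444) ≈ 0.2541°, so α ≈ 0.5082°.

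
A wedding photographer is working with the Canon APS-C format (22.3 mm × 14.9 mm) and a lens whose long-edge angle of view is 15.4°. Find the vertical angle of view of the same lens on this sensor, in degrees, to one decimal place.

From the long-edge AOV: f = 22.3 / (2·tan(7.7°)) = 22.3 / 0.27041 ≈ 82.4672 mm.
Vertical AOV = 2·arctan(14.9 / (2 × 82.4672)) = 2·arctan(0.09034) ≈ 10.3241°.

10.3°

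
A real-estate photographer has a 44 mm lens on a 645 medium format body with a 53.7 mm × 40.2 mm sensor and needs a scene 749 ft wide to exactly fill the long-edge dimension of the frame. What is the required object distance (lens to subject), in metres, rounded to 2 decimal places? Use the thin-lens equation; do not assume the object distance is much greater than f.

W: 749 ft × 304.8 mm/ft = 228295.19 mm.
Magnification m = w/W = dᵢ/dₒ; combined with 1/f = 1/dₒ + 1/dᵢ this gives dₒ = f·(1 + W/w).
dₒ = 44 mm × (1 + 228295/53.7) = 44 × 4252.3071 ≈ 187101.514 mm = 187.102 m.

187.10 m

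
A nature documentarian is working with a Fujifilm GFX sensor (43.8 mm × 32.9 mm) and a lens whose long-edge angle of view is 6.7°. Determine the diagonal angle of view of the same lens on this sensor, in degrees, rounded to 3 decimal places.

From the long-edge AOV: f = 43.8 / (2·tan(3.35°)) = 43.8 / 0.11707 ≈ 374.1336 mm.
Sensor diagonal = √(43.8² + 32.9²) = √3000.8500 ≈ 54.7800 mm.
Diagonal AOV = 2·arctan(54.7800 / (2 × 374.1336)) = 2·arctan(0.07321) ≈ 8.3742°.

8.374°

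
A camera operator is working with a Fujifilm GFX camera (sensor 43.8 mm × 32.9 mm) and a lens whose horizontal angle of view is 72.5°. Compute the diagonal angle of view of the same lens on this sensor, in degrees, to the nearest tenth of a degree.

From the horizontal AOV: f = 43.8 / (2·tan(36.25°)) = 43.8 / 1.46646 ≈ 29.8678 mm.
Sensor diagonal = √(43.8² + 32.9²) = √3000.8500 ≈ 54.7800 mm.
Diagonal AOV = 2·arctan(54.7800 / (2 × 29.8678)) = 2·arctan(0.91704) ≈ 85.0442°.

85.0°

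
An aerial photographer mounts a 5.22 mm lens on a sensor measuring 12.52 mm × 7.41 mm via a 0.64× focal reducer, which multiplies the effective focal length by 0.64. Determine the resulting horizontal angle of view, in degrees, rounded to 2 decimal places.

123.82°

Effective focal length f = 5.22 × 0.64 = 3.3408 mm.
α = 2·arctan(12.52 / (2 × 3.3408)) = 2·arctan(1.87380) ≈ 123.8246°.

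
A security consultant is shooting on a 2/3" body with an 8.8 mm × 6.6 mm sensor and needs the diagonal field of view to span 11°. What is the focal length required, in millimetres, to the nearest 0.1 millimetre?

57.1 mm

Sensor diagonal = √(8.8² + 6.6²) = √121.0000 ≈ 11.0000 mm.
From α = 2·arctan(d/2f) we get f = d / (2·tan(α/2)).
With d = 11.0000 mm and α/2 = 5.5°, tan(α/2) ≈ 0.09629, so f ≈ 11.0000 / 0.19258 ≈ 57.1197 mm.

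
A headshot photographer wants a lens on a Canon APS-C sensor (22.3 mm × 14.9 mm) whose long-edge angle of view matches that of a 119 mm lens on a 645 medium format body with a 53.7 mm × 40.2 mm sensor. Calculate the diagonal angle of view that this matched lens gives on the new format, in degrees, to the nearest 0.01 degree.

30.36°

Equal long-edge AOV ⇒ f₂ = f₁ · 22.3/53.7 = 119 × 0.41527 ≈ 49.4171 mm.
Sensor diagonal = √(22.3² + 14.9²) = √719.3000 ≈ 26.8198 mm.
Diagonal AOV on the new format = 2·arctan(26.8198 / (2 × 49.4171)) = 2·arctan(0.27136) ≈ 30.3645°.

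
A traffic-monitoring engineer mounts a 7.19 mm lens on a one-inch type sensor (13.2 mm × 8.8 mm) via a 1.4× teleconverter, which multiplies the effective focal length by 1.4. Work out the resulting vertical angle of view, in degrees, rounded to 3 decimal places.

47.222°

Effective focal length f = 7.19 × 1.4 = 10.066 mm.
α = 2·arctan(8.8 / (2 × 10.066)) = 2·arctan(0.43712) ≈ 47.2217°.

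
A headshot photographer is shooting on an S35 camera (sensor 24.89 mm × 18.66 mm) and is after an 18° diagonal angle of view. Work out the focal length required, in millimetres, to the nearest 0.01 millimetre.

Sensor diagonal = √(24.89² + 18.66²) = √967.7077 ≈ 31.1080 mm.
From α = 2·arctan(d/2f) we get f = d / (2·tan(α/2)).
With d = 31.1080 mm and α/2 = 9°, tan(α/2) ≈ 0.15838, so f ≈ 31.1080 / 0.31677 ≈ 98.2041 mm.

98.20 mm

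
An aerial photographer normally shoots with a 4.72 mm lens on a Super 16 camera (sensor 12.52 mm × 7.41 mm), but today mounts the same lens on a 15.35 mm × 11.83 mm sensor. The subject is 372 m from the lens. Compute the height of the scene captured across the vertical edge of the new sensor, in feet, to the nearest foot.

3059 ft

The focal length stays 4.72 mm; the relevant sensor dimension is now h = 11.83 mm. Object distance dₒ = 372 m = 372000 mm.
Thin-lens field height W = h·(dₒ − f)/f = 11.83 × (372000 − 4.72)/4.72 ≈ 932352.577 mm = 932352.577/304.8 ft = 3058.9 ft.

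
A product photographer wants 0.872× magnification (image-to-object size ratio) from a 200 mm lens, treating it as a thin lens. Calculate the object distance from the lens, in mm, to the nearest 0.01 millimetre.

With m = dᵢ/dₒ and 1/f = 1/dₒ + 1/dᵢ, substituting dᵢ = m·dₒ gives 1/f = (1 + 1/m)/dₒ, hence dₒ = f·(1 + 1/m).
dₒ = 200 × (1 + 1/0.872) = 200 × 2.14679 ≈ 429.358 mm.

429.36 mm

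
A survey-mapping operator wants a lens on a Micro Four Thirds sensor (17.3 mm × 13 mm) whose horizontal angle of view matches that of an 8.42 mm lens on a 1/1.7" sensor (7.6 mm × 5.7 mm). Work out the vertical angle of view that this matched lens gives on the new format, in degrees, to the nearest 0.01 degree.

Equal horizontal AOV ⇒ f₂ = f₁ · 17.3/7.6 = 8.42 × 2.27632 ≈ 19.1666 mm.
Vertical AOV on the new format = 2·arctan(13 / (2 × 19.1666)) = 2·arctan(0.33913) ≈ 37.4669°.

37.47°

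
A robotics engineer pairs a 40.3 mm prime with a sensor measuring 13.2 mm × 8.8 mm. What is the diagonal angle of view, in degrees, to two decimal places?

22.27°

Sensor diagonal = √(13.2² + 8.8²) = √251.6800 ≈ 15.8644 mm.
Angle of view α = 2·arctan(d/2f) with d = 15.8644 mm and f = 40.3 mm.
d/2f = 0.19683; arctan(0.19683) ≈ 11.1351°, so α ≈ 22.2703°.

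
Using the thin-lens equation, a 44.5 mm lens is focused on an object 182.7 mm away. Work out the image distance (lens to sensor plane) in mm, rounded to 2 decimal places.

58.83 mm

1/dᵢ = 1/f − 1/dₒ = 1/44.5 − 1/182.7 = 0.0169985 mm⁻¹.
dᵢ = 1/0.0169985 ≈ 58.8289 mm.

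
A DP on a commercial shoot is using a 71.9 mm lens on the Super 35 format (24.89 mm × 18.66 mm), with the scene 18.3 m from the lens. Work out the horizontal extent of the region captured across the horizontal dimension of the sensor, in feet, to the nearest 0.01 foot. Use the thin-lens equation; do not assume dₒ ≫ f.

20.70 ft

dₒ: 18.3 m = 18300 mm.
Similar triangles through the lens centre give W/dₒ = w/dᵢ; with 1/f = 1/dₒ + 1/dᵢ this gives W = w·(dₒ − f)/f.
W = 24.89 mm × (18300 − 71.9) / 71.9 = 24.89 × 253.5202 ≈ 6310.117 mm = 6310.117/304.8 ft = 20.7025 ft.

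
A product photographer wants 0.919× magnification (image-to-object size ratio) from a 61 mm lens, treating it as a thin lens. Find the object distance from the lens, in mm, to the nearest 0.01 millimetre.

With m = dᵢ/dₒ and 1/f = 1/dₒ + 1/dᵢ, substituting dᵢ = m·dₒ gives 1/f = (1 + 1/m)/dₒ, hence dₒ = f·(1 + 1/m).
dₒ = 61 × (1 + 1/0.919) = 61 × 2.08814 ≈ 127.376 mm.

127.38 mm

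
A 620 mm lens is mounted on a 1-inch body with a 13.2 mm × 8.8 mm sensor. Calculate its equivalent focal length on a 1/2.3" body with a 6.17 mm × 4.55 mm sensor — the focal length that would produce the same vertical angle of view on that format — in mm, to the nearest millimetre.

Equal angle of view means equal height/f ratio, so f₂ = f₁ · (height₂/height₁) = 620 × 4.55/8.8.
f₂ = 620 × 0.51705 ≈ 320.568 mm.

321 mm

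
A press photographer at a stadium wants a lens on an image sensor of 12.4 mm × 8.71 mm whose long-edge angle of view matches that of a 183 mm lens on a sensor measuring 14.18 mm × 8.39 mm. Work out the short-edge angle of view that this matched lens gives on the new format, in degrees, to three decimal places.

3.118°

Equal long-edge AOV ⇒ f₂ = f₁ · 12.4/14.18 = 183 × 0.87447 ≈ 160.0282 mm.
Short-edge AOV on the new format = 2·arctan(8.71 / (2 × 160.0282)) = 2·arctan(0.02721) ≈ 3.1177°.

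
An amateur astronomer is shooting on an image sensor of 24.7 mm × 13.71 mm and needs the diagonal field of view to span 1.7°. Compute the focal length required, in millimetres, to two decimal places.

Sensor diagonal = √(24.7² + 13.71²) = √798.0541 ≈ 28.2499 mm.
From α = 2·arctan(d/2f) we get f = d / (2·tan(α/2)).
With d = 28.2499 mm and α/2 = 0.85°, tan(α/2) ≈ 0.01484, so f ≈ 28.2499 / 0.02967 ≈ 952.0462 mm.

952.05 mm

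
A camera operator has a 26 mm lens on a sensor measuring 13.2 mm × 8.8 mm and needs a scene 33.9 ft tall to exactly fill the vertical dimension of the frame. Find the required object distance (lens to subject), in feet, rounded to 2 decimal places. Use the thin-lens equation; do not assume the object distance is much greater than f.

W: 33.9 ft × 304.8 mm/ft = 10332.72 mm.
Magnification m = h/W = dᵢ/dₒ; combined with 1/f = 1/dₒ + 1/dᵢ this gives dₒ = f·(1 + W/h).
dₒ = 26 mm × (1 + 10332.7/8.8) = 26 × 1175.1727 ≈ 30554.490 mm = 30554.490/304.8 ft = 100.244 ft.

100.24 ft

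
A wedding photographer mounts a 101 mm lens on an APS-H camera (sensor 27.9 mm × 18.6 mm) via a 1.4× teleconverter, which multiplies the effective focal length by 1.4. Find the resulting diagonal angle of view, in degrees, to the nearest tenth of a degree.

Effective focal length f = 101 × 1.4 = 141.4 mm.
Sensor diagonal = √(27.9² + 18.6²) = √1124.3700 ≈ 33.5316 mm.
α = 2·arctan(33.532 / (2 × 141.4)) = 2·arctan(0.11857) ≈ 13.5240°.

13.5°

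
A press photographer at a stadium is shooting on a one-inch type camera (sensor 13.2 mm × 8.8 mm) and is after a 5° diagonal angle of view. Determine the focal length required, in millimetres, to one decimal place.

181.7 mm

Sensor diagonal = √(13.2² + 8.8²) = √251.6800 ≈ 15.8644 mm.
From α = 2·arctan(d/2f) we get f = d / (2·tan(α/2)).
With d = 15.8644 mm and α/2 = 2.5°, tan(α/2) ≈ 0.04366, so f ≈ 15.8644 / 0.08732 ≈ 181.6775 mm.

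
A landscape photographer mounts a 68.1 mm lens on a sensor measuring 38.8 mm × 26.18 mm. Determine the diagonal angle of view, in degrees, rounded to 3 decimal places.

37.931°

Sensor diagonal = √(38.8² + 26.18²) = √2190.8324 ≈ 46.8063 mm.
Angle of view α = 2·arctan(d/2f) with d = 46.8063 mm and f = 68.1 mm.
d/2f = 0.34366; arctan(0.34366) ≈ 18.9657°, so α ≈ 37.9315°.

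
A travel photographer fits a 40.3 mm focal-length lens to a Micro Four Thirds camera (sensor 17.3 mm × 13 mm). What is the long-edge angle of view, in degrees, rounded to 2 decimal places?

24.23°

Angle of view α = 2·arctan(w/2f) with w = 17.3 mm and f = 40.3 mm.
w/2f = 0.21464; arctan(0.21464) ≈ 12.1142°, so α ≈ 24.2283°.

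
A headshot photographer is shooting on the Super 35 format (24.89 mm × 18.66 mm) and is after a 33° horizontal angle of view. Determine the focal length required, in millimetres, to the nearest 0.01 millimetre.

From α = 2·arctan(w/2f) we get f = w / (2·tan(α/2)).
With w = 24.89 mm and α/2 = 16.5°, tan(α/2) ≈ 0.29621, so f ≈ 24.89 / 0.59243 ≈ 42.0136 mm.

42.01 mm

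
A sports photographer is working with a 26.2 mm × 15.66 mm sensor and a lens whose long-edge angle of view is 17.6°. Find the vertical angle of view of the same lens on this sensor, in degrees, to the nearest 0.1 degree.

10.6°

From the long-edge AOV: f = 26.2 / (2·tan(8.8°)) = 26.2 / 0.30962 ≈ 84.6209 mm.
Vertical AOV = 2·arctan(15.66 / (2 × 84.6209)) = 2·arctan(0.09253) ≈ 10.5731°.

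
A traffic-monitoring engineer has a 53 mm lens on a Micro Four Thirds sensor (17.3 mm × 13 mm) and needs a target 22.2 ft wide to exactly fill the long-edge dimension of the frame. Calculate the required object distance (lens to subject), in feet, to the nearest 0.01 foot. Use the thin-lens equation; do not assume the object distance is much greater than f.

W: 22.2 ft × 304.8 mm/ft = 6766.56 mm.
Magnification m = w/W = dᵢ/dₒ; combined with 1/f = 1/dₒ + 1/dᵢ this gives dₒ = f·(1 + W/w).
dₒ = 53 mm × (1 + 6766.56/17.3) = 53 × 392.1306 ≈ 20782.923 mm = 20782.923/304.8 ft = 68.1854 ft.

68.19 ft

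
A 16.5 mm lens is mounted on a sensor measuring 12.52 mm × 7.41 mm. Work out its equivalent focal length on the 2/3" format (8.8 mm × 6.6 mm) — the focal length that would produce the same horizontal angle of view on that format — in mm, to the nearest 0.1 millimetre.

Equal angle of view means equal width/f ratio, so f₂ = f₁ · (width₂/width₁) = 16.5 × 8.8/12.52.
f₂ = 16.5 × 0.70288 ≈ 11.597 mm.

11.6 mm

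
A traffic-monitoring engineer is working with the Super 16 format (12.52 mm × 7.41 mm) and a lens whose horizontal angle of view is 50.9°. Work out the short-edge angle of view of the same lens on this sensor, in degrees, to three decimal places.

From the horizontal AOV: f = 12.52 / (2·tan(25.45°)) = 12.52 / 0.95181 ≈ 13.1539 mm.
Short-edge AOV = 2·arctan(7.41 / (2 × 13.1539)) = 2·arctan(0.28167) ≈ 31.4614°.

31.461°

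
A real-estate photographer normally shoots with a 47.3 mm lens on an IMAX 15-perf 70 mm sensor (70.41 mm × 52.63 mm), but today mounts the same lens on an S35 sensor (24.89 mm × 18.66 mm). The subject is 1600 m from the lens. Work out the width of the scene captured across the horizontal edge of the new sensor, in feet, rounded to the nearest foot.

2762 ft

The focal length stays 47.3 mm; the relevant sensor dimension is now w = 24.89 mm. Object distance dₒ = 1600 m = 1.6e+06 mm.
Thin-lens field width W = w·(dₒ − f)/f = 24.89 × (1.6e+06 − 47.3)/47.3 ≈ 841920.142 mm = 841920.142/304.8 ft = 2762.21 ft.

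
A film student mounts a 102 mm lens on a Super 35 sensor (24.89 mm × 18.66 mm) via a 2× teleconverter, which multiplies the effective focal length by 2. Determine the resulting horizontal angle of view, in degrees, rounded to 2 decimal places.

6.98°

Effective focal length f = 102 × 2 = 204 mm.
α = 2·arctan(24.89 / (2 × 204)) = 2·arctan(0.06100) ≈ 6.9820°.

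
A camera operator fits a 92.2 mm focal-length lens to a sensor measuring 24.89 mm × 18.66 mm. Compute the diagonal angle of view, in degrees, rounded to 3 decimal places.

19.151°

Sensor diagonal = √(24.89² + 18.66²) = √967.7077 ≈ 31.1080 mm.
Angle of view α = 2·arctan(d/2f) with d = 31.1080 mm and f = 92.2 mm.
d/2f = 0.16870; arctan(0.16870) ≈ 9.5756°, so α ≈ 19.1511°.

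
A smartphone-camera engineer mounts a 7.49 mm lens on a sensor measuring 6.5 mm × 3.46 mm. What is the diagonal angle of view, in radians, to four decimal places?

Sensor diagonal = √(6.5² + 3.46²) = √54.2216 ≈ 7.3635 mm.
Angle of view α = 2·arctan(d/2f) with d = 7.3635 mm and f = 7.49 mm.
d/2f = 0.49156; arctan(0.49156) ≈ 0.4569 rad, so α ≈ 0.9137 rad.

0.9137 rad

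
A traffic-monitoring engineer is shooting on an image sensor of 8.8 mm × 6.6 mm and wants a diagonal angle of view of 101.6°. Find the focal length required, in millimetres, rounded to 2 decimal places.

Sensor diagonal = √(8.8² + 6.6²) = √121.0000 ≈ 11.0000 mm.
From α = 2·arctan(d/2f) we get f = d / (2·tan(α/2)).
With d = 11.0000 mm and α/2 = 50.8°, tan(α/2) ≈ 1.22612, so f ≈ 11.0000 / 2.45224 ≈ 4.4857 mm.

4.49 mm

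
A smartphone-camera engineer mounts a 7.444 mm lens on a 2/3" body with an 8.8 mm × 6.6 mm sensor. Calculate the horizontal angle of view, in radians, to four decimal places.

Angle of view α = 2·arctan(w/2f) with w = 8.8 mm and f = 7.444 mm.
w/2f = 0.59108; arctan(0.59108) ≈ 0.5338 rad, so α ≈ 1.0677 rad.

1.0677 rad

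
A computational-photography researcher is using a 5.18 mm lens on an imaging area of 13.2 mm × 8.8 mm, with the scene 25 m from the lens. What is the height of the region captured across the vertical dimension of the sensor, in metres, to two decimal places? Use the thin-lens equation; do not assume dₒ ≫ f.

dₒ: 25 m = 25000 mm.
Similar triangles through the lens centre give W/dₒ = h/dᵢ; with 1/f = 1/dₒ + 1/dᵢ this gives W = h·(dₒ − f)/f.
W = 8.8 mm × (25000 − 5.18) / 5.18 = 8.8 × 4825.2548 ≈ 42462.242 mm = 42.4622 m.

42.46 m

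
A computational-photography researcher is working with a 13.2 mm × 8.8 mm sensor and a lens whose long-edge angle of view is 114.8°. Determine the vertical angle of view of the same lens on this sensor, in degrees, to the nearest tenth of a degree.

92.4°

From the long-edge AOV: f = 13.2 / (2·tan(57.4°)) = 13.2 / 3.12731 ≈ 4.2209 mm.
Vertical AOV = 2·arctan(8.8 / (2 × 4.2209)) = 2·arctan(1.04244) ≈ 92.3806°.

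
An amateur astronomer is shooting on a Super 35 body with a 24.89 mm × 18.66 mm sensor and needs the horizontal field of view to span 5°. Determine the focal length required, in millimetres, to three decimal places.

285.037 mm

From α = 2·arctan(w/2f) we get f = w / (2·tan(α/2)).
With w = 24.89 mm and α/2 = 2.5°, tan(α/2) ≈ 0.04366, so f ≈ 24.89 / 0.08732 ≈ 285.0374 mm.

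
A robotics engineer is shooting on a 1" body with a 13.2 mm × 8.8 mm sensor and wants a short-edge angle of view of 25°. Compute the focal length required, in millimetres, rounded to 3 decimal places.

From α = 2·arctan(h/2f) we get f = h / (2·tan(α/2)).
With h = 8.8 mm and α/2 = 12.5°, tan(α/2) ≈ 0.22169, so f ≈ 8.8 / 0.44339 ≈ 19.8471 mm.

19.847 mm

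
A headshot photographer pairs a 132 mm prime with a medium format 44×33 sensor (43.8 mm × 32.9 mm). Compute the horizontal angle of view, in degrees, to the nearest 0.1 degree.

Angle of view α = 2·arctan(w/2f) with w = 43.8 mm and f = 132 mm.
w/2f = 0.16591; arctan(0.16591) ≈ 9.4201°, so α ≈ 18.8402°.

18.8°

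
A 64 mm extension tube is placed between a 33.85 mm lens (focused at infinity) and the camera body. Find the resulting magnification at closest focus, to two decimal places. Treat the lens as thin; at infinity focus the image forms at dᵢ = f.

1.89×

The tube moves the image plane from f to f + e, so dᵢ = 33.85 + 64 = 97.85 mm. Focus is achieved when 1/f = 1/dₒ + 1/dᵢ, giving dₒ = 1/(1/f − 1/(f+e)).
Magnification m = dᵢ/dₒ = (f+e)·(1/f − 1/(f+e)) = e/f = 64/33.85 ≈ 1.8907.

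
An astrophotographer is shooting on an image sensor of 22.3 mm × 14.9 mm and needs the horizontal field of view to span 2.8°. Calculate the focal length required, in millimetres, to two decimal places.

From α = 2·arctan(w/2f) we get f = w / (2·tan(α/2)).
With w = 22.3 mm and α/2 = 1.4°, tan(α/2) ≈ 0.02444, so f ≈ 22.3 / 0.04888 ≈ 456.2291 mm.

456.23 mm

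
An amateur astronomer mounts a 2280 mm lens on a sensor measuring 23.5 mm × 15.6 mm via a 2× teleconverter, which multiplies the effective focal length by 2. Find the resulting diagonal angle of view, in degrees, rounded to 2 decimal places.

Effective focal length f = 2280 × 2 = 4560 mm.
Sensor diagonal = √(23.5² + 15.6²) = √795.6100 ≈ 28.2066 mm.
α = 2·arctan(28.207 / (2 × 4560)) = 2·arctan(0.00309) ≈ 0.3544°.

0.35°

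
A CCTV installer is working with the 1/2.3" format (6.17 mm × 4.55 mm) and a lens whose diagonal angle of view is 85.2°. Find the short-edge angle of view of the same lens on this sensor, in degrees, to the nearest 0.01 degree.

Sensor diagonal = √(6.17² + 4.55²) = √58.7714 ≈ 7.6663 mm.
From the diagonal AOV: f = 7.6663 / (2·tan(42.6°)) = 7.6663 / 1.83909 ≈ 4.1685 mm.
Short-edge AOV = 2·arctan(4.55 / (2 × 4.1685)) = 2·arctan(0.54576) ≈ 57.2480°.

57.25°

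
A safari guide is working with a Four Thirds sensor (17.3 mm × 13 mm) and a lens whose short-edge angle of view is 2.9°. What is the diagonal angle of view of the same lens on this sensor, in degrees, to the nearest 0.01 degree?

From the short-edge AOV: f = 13 / (2·tan(1.45°)) = 13 / 0.05063 ≈ 256.7883 mm.
Sensor diagonal = √(17.3² + 13²) = √468.2900 ≈ 21.6400 mm.
Diagonal AOV = 2·arctan(21.6400 / (2 × 256.7883)) = 2·arctan(0.04214) ≈ 4.8256°.

4.83°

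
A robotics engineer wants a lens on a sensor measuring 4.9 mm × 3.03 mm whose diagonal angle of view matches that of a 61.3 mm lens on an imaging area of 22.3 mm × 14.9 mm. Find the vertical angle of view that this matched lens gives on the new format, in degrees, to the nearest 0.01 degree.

13.13°

Sensor diagonal = √(22.3² + 14.9²) = √719.3000 ≈ 26.8198 mm.
Sensor diagonal = √(4.9² + 3.03²) = √33.1909 ≈ 5.7612 mm.
Equal diagonal AOV ⇒ f₂ = f₁ · 5.7612/26.8198 = 61.3 × 0.21481 ≈ 13.1679 mm.
Vertical AOV on the new format = 2·arctan(3.03 / (2 × 13.1679)) = 2·arctan(0.11505) ≈ 13.1264°.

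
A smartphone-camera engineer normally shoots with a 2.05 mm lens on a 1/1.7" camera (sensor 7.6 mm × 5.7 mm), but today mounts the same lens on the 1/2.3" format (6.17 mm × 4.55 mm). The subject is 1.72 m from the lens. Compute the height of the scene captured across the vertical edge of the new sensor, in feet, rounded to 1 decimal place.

12.5 ft

The focal length stays 2.05 mm; the relevant sensor dimension is now h = 4.55 mm. Object distance dₒ = 1.72 m = 1720 mm.
Thin-lens field height W = h·(dₒ − f)/f = 4.55 × (1720 − 2.05)/2.05 ≈ 3813.011 mm = 3813.011/304.8 ft = 12.5099 ft.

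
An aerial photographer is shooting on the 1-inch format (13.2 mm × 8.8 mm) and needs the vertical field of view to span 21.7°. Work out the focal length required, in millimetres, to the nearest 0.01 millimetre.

From α = 2·arctan(h/2f) we get f = h / (2·tan(α/2)).
With h = 8.8 mm and α/2 = 10.85°, tan(α/2) ≈ 0.19166, so f ≈ 8.8 / 0.38333 ≈ 22.9567 mm.

22.96 mm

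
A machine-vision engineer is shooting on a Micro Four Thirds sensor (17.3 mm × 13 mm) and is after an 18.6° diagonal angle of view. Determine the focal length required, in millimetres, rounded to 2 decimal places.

66.07 mm

Sensor diagonal = √(17.3² + 13²) = √468.2900 ≈ 21.6400 mm.
From α = 2·arctan(d/2f) we get f = d / (2·tan(α/2)).
With d = 21.6400 mm and α/2 = 9.3°, tan(α/2) ≈ 0.16376, so f ≈ 21.6400 / 0.32751 ≈ 66.0738 mm.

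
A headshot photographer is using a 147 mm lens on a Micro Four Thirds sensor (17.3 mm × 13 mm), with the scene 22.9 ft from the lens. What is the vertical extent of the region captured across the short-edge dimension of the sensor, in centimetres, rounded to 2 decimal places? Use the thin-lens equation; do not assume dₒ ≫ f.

dₒ: 22.9 ft × 304.8 mm/ft = 6979.92 mm.
Similar triangles through the lens centre give W/dₒ = h/dᵢ; with 1/f = 1/dₒ + 1/dᵢ this gives W = h·(dₒ − f)/f.
W = 13 mm × (6979.92 − 147) / 147 = 13 × 46.4824 ≈ 604.272 mm = 60.4272 cm.

60.43 cm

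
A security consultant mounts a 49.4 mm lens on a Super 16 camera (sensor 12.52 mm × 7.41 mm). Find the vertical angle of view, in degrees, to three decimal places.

Angle of view α = 2·arctan(h/2f) with h = 7.41 mm and f = 49.4 mm.
h/2f = 0.07500; arctan(0.07500) ≈ 4.2892°, so α ≈ 8.5783°.

8.578°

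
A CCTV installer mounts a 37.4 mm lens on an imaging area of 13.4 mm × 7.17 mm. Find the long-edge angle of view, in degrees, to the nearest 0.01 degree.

Angle of view α = 2·arctan(w/2f) with w = 13.4 mm and f = 37.4 mm.
w/2f = 0.17914; arctan(0.17914) ≈ 10.1565°, so α ≈ 20.3130°.

20.31°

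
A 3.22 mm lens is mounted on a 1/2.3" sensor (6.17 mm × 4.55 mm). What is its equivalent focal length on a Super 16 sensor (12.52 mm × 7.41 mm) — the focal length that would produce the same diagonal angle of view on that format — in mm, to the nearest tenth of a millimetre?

6.1 mm

Sensor diagonal = √(6.17² + 4.55²) = √58.7714 ≈ 7.6663 mm.
Sensor diagonal = √(12.52² + 7.41²) = √211.6585 ≈ 14.5485 mm.
Equal angle of view means equal diagonal/f ratio, so f₂ = f₁ · (diagonal₂/diagonal₁) = 3.22 × 14.5485/7.6663.
f₂ = 3.22 × 1.89773 ≈ 6.111 mm.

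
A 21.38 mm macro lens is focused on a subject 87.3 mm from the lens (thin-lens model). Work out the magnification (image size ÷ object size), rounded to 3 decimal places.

Thin lens: 1/f = 1/dₒ + 1/dᵢ → 1/dᵢ = 1/21.38 − 1/87.3 = 0.0353179 mm⁻¹, so dᵢ ≈ 28.3142 mm.
Magnification m = dᵢ/dₒ = 28.3142/87.3 ≈ 0.32433.

0.324×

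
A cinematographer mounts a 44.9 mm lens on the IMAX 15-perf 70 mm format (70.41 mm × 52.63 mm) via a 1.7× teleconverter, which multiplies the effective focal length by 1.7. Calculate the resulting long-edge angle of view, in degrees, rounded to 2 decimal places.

Effective focal length f = 44.9 × 1.7 = 76.33 mm.
α = 2·arctan(70.41 / (2 × 76.33)) = 2·arctan(0.46122) ≈ 49.5203°.

49.52°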